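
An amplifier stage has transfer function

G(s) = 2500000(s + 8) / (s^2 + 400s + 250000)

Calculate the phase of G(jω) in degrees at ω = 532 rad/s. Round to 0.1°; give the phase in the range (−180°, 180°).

At s = jω = j532:
zero (s+8): 8 + j532 → |·| = √(8²+532²) = √283088 ≈ 532.06, ∠ = arctan(532/8) ≈ 89.14°
quadratic: (j532)² + 400·j532 + 250000 = -33024 + j212800 → |·| ≈ 2.1535e+05, ∠ ≈ 98.82°
∠G = 89.14° − 98.82° = -9.68°

-9.7°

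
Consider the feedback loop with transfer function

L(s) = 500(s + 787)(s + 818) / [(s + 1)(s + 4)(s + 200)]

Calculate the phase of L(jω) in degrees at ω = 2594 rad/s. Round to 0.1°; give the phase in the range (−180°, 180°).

-119.9°

At s = jω = j2594:
zero (s+787): 787 + j2594 → |·| = √(787²+2594²) = √7348205 ≈ 2710.8, ∠ = arctan(2594/787) ≈ 73.12°
zero (s+818): 818 + j2594 → |·| = √(818²+2594²) = √7397960 ≈ 2719.9, ∠ = arctan(2594/818) ≈ 72.50°
pole (s+1): 1 + j2594 → |·| = √(1²+2594²) = √6728837 ≈ 2594, ∠ = arctan(2594/1) ≈ 89.98°
pole (s+4): 4 + j2594 → |·| = √(4²+2594²) = √6728852 ≈ 2594, ∠ = arctan(2594/4) ≈ 89.91°
pole (s+200): 200 + j2594 → |·| = √(200²+2594²) = √6768836 ≈ 2601.7, ∠ = arctan(2594/200) ≈ 85.59°
∠L = 145.62° − 265.48° = -119.86°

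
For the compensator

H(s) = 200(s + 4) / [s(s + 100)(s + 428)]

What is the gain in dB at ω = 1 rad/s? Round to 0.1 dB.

At s = jω = j1:
zero (s+4): 4 + j1 → |·| = √(4²+1²) = √17 ≈ 4.1231, ∠ = arctan(1/4) ≈ 14.04°
pole (s+100): 100 + j1 → |·| = √(100²+1²) = √10001 ≈ 100, ∠ = arctan(1/100) ≈ 0.57°
pole (s+428): 428 + j1 → |·| = √(428²+1²) = √183185 ≈ 428, ∠ = arctan(1/428) ≈ 0.13°
pole at origin: |s| = 1, ∠ = 90.00° (in denominator)
|H| = 200 · 4.1231 / 42800 ≈ 0.019267
Gain = 20 log₁₀(0.019267) ≈ -34.30 dB

-34.3 dB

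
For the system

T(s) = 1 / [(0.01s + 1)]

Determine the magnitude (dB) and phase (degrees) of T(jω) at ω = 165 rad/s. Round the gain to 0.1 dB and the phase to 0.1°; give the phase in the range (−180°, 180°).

-5.7 dB, -58.8°

At ω = 165 rad/s:
pole (1 + j165·0.01) = 1 + j1.65 → |·| ≈ 1.9294, ∠ ≈ 58.78°
|T| = 1 · 1 / (1.9294) ≈ 0.5183
Gain = 20 log₁₀(0.5183) ≈ -5.71 dB
∠T = (0°) − (58.78°) = -58.78°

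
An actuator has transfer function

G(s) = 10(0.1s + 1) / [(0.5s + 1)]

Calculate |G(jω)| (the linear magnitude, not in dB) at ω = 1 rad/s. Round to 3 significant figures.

At ω = 1 rad/s:
zero (1 + j1·0.1) = 1 + j0.1 → |·| ≈ 1.005, ∠ ≈ 5.71°
pole (1 + j1·0.5) = 1 + j0.5 → |·| ≈ 1.118, ∠ ≈ 26.57°
|G| = 10 · 1.005 / (1.118) ≈ 8.9893

8.99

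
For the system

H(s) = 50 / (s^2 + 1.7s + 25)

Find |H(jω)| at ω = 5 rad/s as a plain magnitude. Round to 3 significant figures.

At s = jω = j5:
quadratic: (j5)² + 1.7·j5 + 25 = 0 + j8.5 → |·| ≈ 8.5, ∠ ≈ 90.00°
|H| = 50 / 8.5 ≈ 5.8824

5.88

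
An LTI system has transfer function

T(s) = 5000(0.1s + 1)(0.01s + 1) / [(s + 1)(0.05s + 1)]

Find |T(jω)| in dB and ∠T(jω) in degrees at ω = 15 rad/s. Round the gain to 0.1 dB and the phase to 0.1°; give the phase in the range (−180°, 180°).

53.7 dB, -58.2°

At ω = 15 rad/s:
zero (1 + j15·0.1) = 1 + j1.5 → |·| ≈ 1.8028, ∠ ≈ 56.31°
zero (1 + j15·0.01) = 1 + j0.15 → |·| ≈ 1.0112, ∠ ≈ 8.53°
pole (1 + j15·1) = 1 + j15 → |·| ≈ 15.033, ∠ ≈ 86.19°
pole (1 + j15·0.05) = 1 + j0.75 → |·| ≈ 1.25, ∠ ≈ 36.87°
|T| = 5000 · 1.8028 · 1.0112 / (15.033 · 1.25) ≈ 485.06
Gain = 20 log₁₀(485.06) ≈ 53.72 dB
∠T = (56.31° + 8.53°) − (86.19° + 36.87°) = -58.22°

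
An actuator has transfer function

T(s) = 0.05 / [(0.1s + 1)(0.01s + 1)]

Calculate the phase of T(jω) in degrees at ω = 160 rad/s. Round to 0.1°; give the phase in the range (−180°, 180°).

At ω = 160 rad/s:
pole (1 + j160·0.1) = 1 + j16 → |·| ≈ 16.031, ∠ ≈ 86.42°
pole (1 + j160·0.01) = 1 + j1.6 → |·| ≈ 1.8868, ∠ ≈ 57.99°
∠T = (0°) − (86.42° + 57.99°) = -144.41°

-144.4°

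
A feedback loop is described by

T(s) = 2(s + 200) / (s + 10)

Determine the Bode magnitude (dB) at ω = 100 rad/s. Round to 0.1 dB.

13.0 dB

At s = jω = j100:
zero (s+200): 200 + j100 → |·| = √(200²+100²) = √50000 ≈ 223.61, ∠ = arctan(100/200) ≈ 26.57°
pole (s+10): 10 + j100 → |·| = √(10²+100²) = √10100 ≈ 100.5, ∠ = arctan(100/10) ≈ 84.29°
|T| = 2 · 223.61 / 100.5 ≈ 4.45
Gain = 20 log₁₀(4.45) ≈ 12.97 dB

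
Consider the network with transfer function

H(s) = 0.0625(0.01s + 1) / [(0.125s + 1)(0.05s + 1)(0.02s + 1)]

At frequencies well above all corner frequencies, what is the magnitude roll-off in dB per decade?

Each pole contributes −20 dB/decade at high frequency; each zero contributes +20 dB/decade.
Net: 1 zero(s) − 3 pole(s) → -40 dB/decade.

-40 dB/decade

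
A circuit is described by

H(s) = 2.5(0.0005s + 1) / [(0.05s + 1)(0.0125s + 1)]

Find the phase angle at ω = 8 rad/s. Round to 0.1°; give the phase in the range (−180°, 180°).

At ω = 8 rad/s:
zero (1 + j8·0.0005) = 1 + j0.004 → |·| ≈ 1, ∠ ≈ 0.23°
pole (1 + j8·0.05) = 1 + j0.4 → |·| ≈ 1.077, ∠ ≈ 21.80°
pole (1 + j8·0.0125) = 1 + j0.1 → |·| ≈ 1.005, ∠ ≈ 5.71°
∠H = (0.23°) − (21.80° + 5.71°) = -27.28°

-27.3°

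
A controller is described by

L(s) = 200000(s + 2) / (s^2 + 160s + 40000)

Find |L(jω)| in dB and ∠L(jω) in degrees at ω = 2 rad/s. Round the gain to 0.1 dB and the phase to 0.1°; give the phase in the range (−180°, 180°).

At s = jω = j2:
zero (s+2): 2 + j2 → |·| = √(2²+2²) = √8 ≈ 2.8284, ∠ = arctan(2/2) ≈ 45.00°
quadratic: (j2)² + 160·j2 + 40000 = 39996 + j320 → |·| ≈ 39997, ∠ ≈ 0.46°
|L| = 200000 · 2.8284 / 39997 ≈ 14.143
Gain = 20 log₁₀(14.143) ≈ 23.01 dB
∠L = 45.00° − 0.46° = 44.54°

23.0 dB, 44.5°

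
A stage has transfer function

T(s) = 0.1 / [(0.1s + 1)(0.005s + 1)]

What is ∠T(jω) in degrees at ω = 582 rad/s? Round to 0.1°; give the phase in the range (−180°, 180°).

At ω = 582 rad/s:
pole (1 + j582·0.1) = 1 + j58.2 → |·| ≈ 58.209, ∠ ≈ 89.02°
pole (1 + j582·0.005) = 1 + j2.91 → |·| ≈ 3.077, ∠ ≈ 71.04°
∠T = (0°) − (89.02° + 71.04°) = -160.06°

-160.1°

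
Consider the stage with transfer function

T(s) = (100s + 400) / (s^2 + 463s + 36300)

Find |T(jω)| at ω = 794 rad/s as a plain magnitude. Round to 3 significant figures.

0.114

Substitute s = j794:
Numerator: 100(j794) + 400 = 400 + j79400
Denominator: (j794)^2 + 463(j794) + 36300 = -594136 + j367622
|N| = √(400² + 79400²) ≈ 79401, ∠N ≈ 89.71°
|D| = √(594136² + 367622²) ≈ 6.9867e+05, ∠D ≈ 148.25°
|T| = 79401 / 6.9867e+05 ≈ 0.11365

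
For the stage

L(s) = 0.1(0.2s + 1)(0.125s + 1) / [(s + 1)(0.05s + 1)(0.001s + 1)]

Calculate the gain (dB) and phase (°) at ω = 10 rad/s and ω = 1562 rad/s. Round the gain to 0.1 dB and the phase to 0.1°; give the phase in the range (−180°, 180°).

ω = 10: -29.9 dB, 3.3°; ω = 1562: -31.4 dB, -57.1°

At ω = 10 rad/s:
zero (1 + j10·0.2) = 1 + j2 → |·| ≈ 2.2361, ∠ ≈ 63.43°
zero (1 + j10·0.125) = 1 + j1.25 → |·| ≈ 1.6008, ∠ ≈ 51.34°
pole (1 + j10·1) = 1 + j10 → |·| ≈ 10.05, ∠ ≈ 84.29°
pole (1 + j10·0.05) = 1 + j0.5 → |·| ≈ 1.118, ∠ ≈ 26.57°
pole (1 + j10·0.001) = 1 + j0.01 → |·| ≈ 1, ∠ ≈ 0.57°
|L| = 0.1 · 2.2361 · 1.6008 / (10.05 · 1.118 · 1) ≈ 0.031858
Gain = 20 log₁₀(0.031858) ≈ -29.94 dB
∠L = (63.43° + 51.34°) − (84.29° + 26.57° + 0.57°) = 3.34°

At ω = 1562 rad/s:
zero (1 + j1562·0.2) = 1 + j312.4 → |·| ≈ 312.4, ∠ ≈ 89.82°
zero (1 + j1562·0.125) = 1 + j195.25 → |·| ≈ 195.25, ∠ ≈ 89.71°
pole (1 + j1562·1) = 1 + j1562 → |·| ≈ 1562, ∠ ≈ 89.96°
pole (1 + j1562·0.05) = 1 + j78.1 → |·| ≈ 78.106, ∠ ≈ 89.27°
pole (1 + j1562·0.001) = 1 + j1.562 → |·| ≈ 1.8547, ∠ ≈ 57.37°
|L| = 0.1 · 312.4 · 195.25 / (1562 · 78.106 · 1.8547) ≈ 0.026956
Gain = 20 log₁₀(0.026956) ≈ -31.39 dB
∠L = (89.82° + 89.71°) − (89.96° + 89.27° + 57.37°) = -57.07°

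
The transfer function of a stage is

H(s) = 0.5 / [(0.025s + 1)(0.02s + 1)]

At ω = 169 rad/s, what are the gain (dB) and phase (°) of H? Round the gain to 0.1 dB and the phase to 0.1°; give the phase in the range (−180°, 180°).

-29.7 dB, -150.2°

At ω = 169 rad/s:
pole (1 + j169·0.025) = 1 + j4.225 → |·| ≈ 4.3417, ∠ ≈ 76.68°
pole (1 + j169·0.02) = 1 + j3.38 → |·| ≈ 3.5248, ∠ ≈ 73.52°
|H| = 0.5 · 1 / (4.3417 · 3.5248) ≈ 0.032672
Gain = 20 log₁₀(0.032672) ≈ -29.72 dB
∠H = (0°) − (76.68° + 73.52°) = -150.20°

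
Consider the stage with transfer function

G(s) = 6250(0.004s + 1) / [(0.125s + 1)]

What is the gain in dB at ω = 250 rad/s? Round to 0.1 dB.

49.0 dB

At ω = 250 rad/s:
zero (1 + j250·0.004) = 1 + j1 → |·| ≈ 1.4142, ∠ ≈ 45.00°
pole (1 + j250·0.125) = 1 + j31.25 → |·| ≈ 31.266, ∠ ≈ 88.17°
|G| = 6250 · 1.4142 / (31.266) ≈ 282.7
Gain = 20 log₁₀(282.7) ≈ 49.03 dB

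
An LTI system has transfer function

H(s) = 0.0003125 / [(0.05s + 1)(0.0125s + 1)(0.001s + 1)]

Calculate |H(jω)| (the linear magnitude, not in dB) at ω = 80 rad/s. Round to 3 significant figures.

At ω = 80 rad/s:
pole (1 + j80·0.05) = 1 + j4 → |·| ≈ 4.1231, ∠ ≈ 75.96°
pole (1 + j80·0.0125) = 1 + j1 → |·| ≈ 1.4142, ∠ ≈ 45.00°
pole (1 + j80·0.001) = 1 + j0.08 → |·| ≈ 1.0032, ∠ ≈ 4.57°
|H| = 0.0003125 · 1 / (4.1231 · 1.4142 · 1.0032) ≈ 5.3423e-05

5.34e-05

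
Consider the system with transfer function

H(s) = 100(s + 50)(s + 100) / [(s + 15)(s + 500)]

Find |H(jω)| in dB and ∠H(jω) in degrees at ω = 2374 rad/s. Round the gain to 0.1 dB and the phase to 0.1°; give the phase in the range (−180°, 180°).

At s = jω = j2374:
zero (s+50): 50 + j2374 → |·| = √(50²+2374²) = √5638376 ≈ 2374.5, ∠ = arctan(2374/50) ≈ 88.79°
zero (s+100): 100 + j2374 → |·| = √(100²+2374²) = √5645876 ≈ 2376.1, ∠ = arctan(2374/100) ≈ 87.59°
pole (s+15): 15 + j2374 → |·| = √(15²+2374²) = √5636101 ≈ 2374, ∠ = arctan(2374/15) ≈ 89.64°
pole (s+500): 500 + j2374 → |·| = √(500²+2374²) = √5885876 ≈ 2426.1, ∠ = arctan(2374/500) ≈ 78.11°
|H| = 100 · 5.642e+06 / 5.7596e+06 ≈ 97.958
Gain = 20 log₁₀(97.958) ≈ 39.82 dB
∠H = 176.38° − 167.75° = 8.63°

39.8 dB, 8.6°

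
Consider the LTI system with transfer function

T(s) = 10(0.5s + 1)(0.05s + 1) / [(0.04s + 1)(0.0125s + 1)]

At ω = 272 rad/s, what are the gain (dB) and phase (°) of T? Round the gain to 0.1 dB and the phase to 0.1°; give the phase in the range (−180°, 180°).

53.6 dB, 17.0°

At ω = 272 rad/s:
zero (1 + j272·0.5) = 1 + j136 → |·| ≈ 136, ∠ ≈ 89.58°
zero (1 + j272·0.05) = 1 + j13.6 → |·| ≈ 13.637, ∠ ≈ 85.79°
pole (1 + j272·0.04) = 1 + j10.88 → |·| ≈ 10.926, ∠ ≈ 84.75°
pole (1 + j272·0.0125) = 1 + j3.4 → |·| ≈ 3.544, ∠ ≈ 73.61°
|T| = 10 · 136 · 13.637 / (10.926 · 3.544) ≈ 478.96
Gain = 20 log₁₀(478.96) ≈ 53.61 dB
∠T = (89.58° + 85.79°) − (84.75° + 73.61°) = 17.01°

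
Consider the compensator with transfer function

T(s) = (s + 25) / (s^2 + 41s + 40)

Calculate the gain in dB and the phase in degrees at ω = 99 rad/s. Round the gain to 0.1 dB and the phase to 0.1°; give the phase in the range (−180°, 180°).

Substitute s = j99:
Numerator: (j99) + 25 = 25 + j99
Denominator: (j99)^2 + 41(j99) + 40 = -9761 + j4059
|N| = √(25² + 99²) ≈ 102.11, ∠N ≈ 75.83°
|D| = √(9761² + 4059²) ≈ 10571, ∠D ≈ 157.42°
|T| = 102.11 / 10571 ≈ 0.0096594
Gain = 20 log₁₀(0.0096594) ≈ -40.30 dB
∠T = 75.83° − 157.42° = -81.59°

-40.3 dB, -81.6°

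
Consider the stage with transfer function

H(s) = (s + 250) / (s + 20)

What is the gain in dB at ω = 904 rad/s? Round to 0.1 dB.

0.3 dB

At s = jω = j904:
zero (s+250): 250 + j904 → |·| = √(250²+904²) = √879716 ≈ 937.93, ∠ = arctan(904/250) ≈ 74.54°
pole (s+20): 20 + j904 → |·| = √(20²+904²) = √817616 ≈ 904.22, ∠ = arctan(904/20) ≈ 88.73°
|H| = 1 · 937.93 / 904.22 ≈ 1.0373
Gain = 20 log₁₀(1.0373) ≈ 0.32 dB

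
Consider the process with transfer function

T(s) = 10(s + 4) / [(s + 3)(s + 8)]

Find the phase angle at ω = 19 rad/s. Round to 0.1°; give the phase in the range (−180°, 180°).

At s = jω = j19:
zero (s+4): 4 + j19 → |·| = √(4²+19²) = √377 ≈ 19.416, ∠ = arctan(19/4) ≈ 78.11°
pole (s+3): 3 + j19 → |·| = √(3²+19²) = √370 ≈ 19.235, ∠ = arctan(19/3) ≈ 81.03°
pole (s+8): 8 + j19 → |·| = √(8²+19²) = √425 ≈ 20.616, ∠ = arctan(19/8) ≈ 67.17°
∠T = 78.11° − 148.20° = -70.09°

-70.1°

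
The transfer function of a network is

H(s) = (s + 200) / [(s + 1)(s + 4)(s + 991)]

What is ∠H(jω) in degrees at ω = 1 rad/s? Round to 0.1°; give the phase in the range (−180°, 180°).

At s = jω = j1:
zero (s+200): 200 + j1 → |·| = √(200²+1²) = √40001 ≈ 200, ∠ = arctan(1/200) ≈ 0.29°
pole (s+1): 1 + j1 → |·| = √(1²+1²) = √2 ≈ 1.4142, ∠ = arctan(1/1) ≈ 45.00°
pole (s+4): 4 + j1 → |·| = √(4²+1²) = √17 ≈ 4.1231, ∠ = arctan(1/4) ≈ 14.04°
pole (s+991): 991 + j1 → |·| = √(991²+1²) = √982082 ≈ 991, ∠ = arctan(1/991) ≈ 0.06°
∠H = 0.29° − 59.10° = -58.81°

-58.8°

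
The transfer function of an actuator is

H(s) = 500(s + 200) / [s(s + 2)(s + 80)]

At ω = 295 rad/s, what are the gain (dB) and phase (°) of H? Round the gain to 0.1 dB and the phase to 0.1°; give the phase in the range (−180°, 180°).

At s = jω = j295:
zero (s+200): 200 + j295 → |·| = √(200²+295²) = √127025 ≈ 356.41, ∠ = arctan(295/200) ≈ 55.86°
pole (s+2): 2 + j295 → |·| = √(2²+295²) = √87029 ≈ 295.01, ∠ = arctan(295/2) ≈ 89.61°
pole (s+80): 80 + j295 → |·| = √(80²+295²) = √93425 ≈ 305.66, ∠ = arctan(295/80) ≈ 74.83°
pole at origin: |s| = 295, ∠ = 90.00° (in denominator)
|H| = 500 · 356.41 / 2.6601e+07 ≈ 0.0066992
Gain = 20 log₁₀(0.0066992) ≈ -43.48 dB
∠H = 55.86° − 254.44° = -198.58° ≡ 161.42° (principal value)

-43.5 dB, 161.4°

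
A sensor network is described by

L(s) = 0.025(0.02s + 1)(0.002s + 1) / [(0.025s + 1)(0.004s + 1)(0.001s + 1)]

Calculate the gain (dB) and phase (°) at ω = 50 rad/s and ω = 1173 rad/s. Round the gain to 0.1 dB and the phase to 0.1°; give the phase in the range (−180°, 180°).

ω = 50: -33.3 dB, -14.8°; ω = 1173: -43.2 dB, -61.1°

At ω = 50 rad/s:
zero (1 + j50·0.02) = 1 + j1 → |·| ≈ 1.4142, ∠ ≈ 45.00°
zero (1 + j50·0.002) = 1 + j0.1 → |·| ≈ 1.005, ∠ ≈ 5.71°
pole (1 + j50·0.025) = 1 + j1.25 → |·| ≈ 1.6008, ∠ ≈ 51.34°
pole (1 + j50·0.004) = 1 + j0.2 → |·| ≈ 1.0198, ∠ ≈ 11.31°
pole (1 + j50·0.001) = 1 + j0.05 → |·| ≈ 1.0012, ∠ ≈ 2.86°
|L| = 0.025 · 1.4142 · 1.005 / (1.6008 · 1.0198 · 1.0012) ≈ 0.021739
Gain = 20 log₁₀(0.021739) ≈ -33.26 dB
∠L = (45.00° + 5.71°) − (51.34° + 11.31° + 2.86°) = -14.80°

At ω = 1173 rad/s:
zero (1 + j1173·0.02) = 1 + j23.46 → |·| ≈ 23.481, ∠ ≈ 87.56°
zero (1 + j1173·0.002) = 1 + j2.346 → |·| ≈ 2.5502, ∠ ≈ 66.91°
pole (1 + j1173·0.025) = 1 + j29.325 → |·| ≈ 29.342, ∠ ≈ 88.05°
pole (1 + j1173·0.004) = 1 + j4.692 → |·| ≈ 4.7974, ∠ ≈ 77.97°
pole (1 + j1173·0.001) = 1 + j1.173 → |·| ≈ 1.5414, ∠ ≈ 49.55°
|L| = 0.025 · 23.481 · 2.5502 / (29.342 · 4.7974 · 1.5414) ≈ 0.0068995
Gain = 20 log₁₀(0.0068995) ≈ -43.22 dB
∠L = (87.56° + 66.91°) − (88.05° + 77.97° + 49.55°) = -61.10°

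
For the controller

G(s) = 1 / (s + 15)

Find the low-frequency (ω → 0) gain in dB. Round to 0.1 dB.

-23.5 dB

G(0) = 1 / 15 ≈ 0.066667
20 log₁₀(0.066667) ≈ -23.52 dB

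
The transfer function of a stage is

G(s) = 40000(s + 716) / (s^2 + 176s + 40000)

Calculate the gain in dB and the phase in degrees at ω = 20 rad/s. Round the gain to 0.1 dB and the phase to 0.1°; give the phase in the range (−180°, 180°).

At s = jω = j20:
zero (s+716): 716 + j20 → |·| = √(716²+20²) = √513056 ≈ 716.28, ∠ = arctan(20/716) ≈ 1.60°
quadratic: (j20)² + 176·j20 + 40000 = 39600 + j3520 → |·| ≈ 39756, ∠ ≈ 5.08°
|G| = 40000 · 716.28 / 39756 ≈ 720.68
Gain = 20 log₁₀(720.68) ≈ 57.15 dB
∠G = 1.60° − 5.08° = -3.48°

57.2 dB, -3.5°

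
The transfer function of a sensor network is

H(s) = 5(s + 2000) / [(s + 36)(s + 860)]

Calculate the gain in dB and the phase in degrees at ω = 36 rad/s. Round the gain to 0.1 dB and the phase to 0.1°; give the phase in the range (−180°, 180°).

At s = jω = j36:
zero (s+2000): 2000 + j36 → |·| = √(2000²+36²) = √4001296 ≈ 2000.3, ∠ = arctan(36/2000) ≈ 1.03°
pole (s+36): 36 + j36 → |·| = √(36²+36²) = √2592 ≈ 50.912, ∠ = arctan(36/36) ≈ 45.00°
pole (s+860): 860 + j36 → |·| = √(860²+36²) = √740896 ≈ 860.75, ∠ = arctan(36/860) ≈ 2.40°
|H| = 5 · 2000.3 / 43823 ≈ 0.22822
Gain = 20 log₁₀(0.22822) ≈ -12.83 dB
∠H = 1.03° − 47.40° = -46.37°

-12.8 dB, -46.4°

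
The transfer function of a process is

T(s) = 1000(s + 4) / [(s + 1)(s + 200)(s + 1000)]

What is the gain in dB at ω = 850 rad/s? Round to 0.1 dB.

At s = jω = j850:
zero (s+4): 4 + j850 → |·| = √(4²+850²) = √722516 ≈ 850.01, ∠ = arctan(850/4) ≈ 89.73°
pole (s+1): 1 + j850 → |·| = √(1²+850²) = √722501 ≈ 850, ∠ = arctan(850/1) ≈ 89.93°
pole (s+200): 200 + j850 → |·| = √(200²+850²) = √762500 ≈ 873.21, ∠ = arctan(850/200) ≈ 76.76°
pole (s+1000): 1000 + j850 → |·| = √(1000²+850²) = √1722500 ≈ 1312.4, ∠ = arctan(850/1000) ≈ 40.36°
|T| = 1000 · 850.01 / 9.741e+08 ≈ 0.00087261
Gain = 20 log₁₀(0.00087261) ≈ -61.18 dB

-61.2 dB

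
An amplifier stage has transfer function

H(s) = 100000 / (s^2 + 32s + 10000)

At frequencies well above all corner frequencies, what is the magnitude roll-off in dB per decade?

Each pole contributes −20 dB/decade at high frequency; each zero contributes +20 dB/decade.
Net: 0 zero(s) − 2 pole(s) → -40 dB/decade.

-40 dB/decade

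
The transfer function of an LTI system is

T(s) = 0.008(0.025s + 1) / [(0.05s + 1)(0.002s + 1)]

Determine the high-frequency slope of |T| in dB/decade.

Each pole contributes −20 dB/decade at high frequency; each zero contributes +20 dB/decade.
Net: 1 zero(s) − 2 pole(s) → -20 dB/decade.

-20 dB/decade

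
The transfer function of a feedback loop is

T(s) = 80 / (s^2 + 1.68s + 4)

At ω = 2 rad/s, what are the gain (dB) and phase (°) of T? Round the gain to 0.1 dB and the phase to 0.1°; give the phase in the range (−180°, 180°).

27.5 dB, -90.0°

At s = jω = j2:
quadratic: (j2)² + 1.68·j2 + 4 = 0 + j3.36 → |·| ≈ 3.36, ∠ ≈ 90.00°
|T| = 80 / 3.36 ≈ 23.81
Gain = 20 log₁₀(23.81) ≈ 27.54 dB
∠T = 0.00° − 90.00° = -90.00°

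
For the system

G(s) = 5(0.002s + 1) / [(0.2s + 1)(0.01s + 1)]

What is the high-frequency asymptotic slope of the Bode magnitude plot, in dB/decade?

-20 dB/decade

Each pole contributes −20 dB/decade at high frequency; each zero contributes +20 dB/decade.
Net: 1 zero(s) − 2 pole(s) → -20 dB/decade.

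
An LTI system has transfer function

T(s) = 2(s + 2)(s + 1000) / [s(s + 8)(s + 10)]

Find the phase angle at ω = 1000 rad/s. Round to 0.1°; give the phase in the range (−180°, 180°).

At s = jω = j1000:
zero (s+2): 2 + j1000 → |·| = √(2²+1000²) = √1000004 ≈ 1000, ∠ = arctan(1000/2) ≈ 89.89°
zero (s+1000): 1000 + j1000 → |·| = √(1000²+1000²) = √2000000 ≈ 1414.2, ∠ = arctan(1000/1000) ≈ 45.00°
pole (s+8): 8 + j1000 → |·| = √(8²+1000²) = √1000064 ≈ 1000, ∠ = arctan(1000/8) ≈ 89.54°
pole (s+10): 10 + j1000 → |·| = √(10²+1000²) = √1000100 ≈ 1000, ∠ = arctan(1000/10) ≈ 89.43°
pole at origin: |s| = 1000, ∠ = 90.00° (in denominator)
∠T = 134.89° − 268.97° = -134.08°

-134.1°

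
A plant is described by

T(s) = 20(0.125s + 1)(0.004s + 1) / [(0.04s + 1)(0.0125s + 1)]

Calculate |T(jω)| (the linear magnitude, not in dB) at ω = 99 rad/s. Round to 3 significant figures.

41.1

At ω = 99 rad/s:
zero (1 + j99·0.125) = 1 + j12.375 → |·| ≈ 12.415, ∠ ≈ 85.38°
zero (1 + j99·0.004) = 1 + j0.396 → |·| ≈ 1.0756, ∠ ≈ 21.60°
pole (1 + j99·0.04) = 1 + j3.96 → |·| ≈ 4.0843, ∠ ≈ 75.83°
pole (1 + j99·0.0125) = 1 + j1.2375 → |·| ≈ 1.591, ∠ ≈ 51.06°
|T| = 20 · 12.415 · 1.0756 / (4.0843 · 1.591) ≈ 41.1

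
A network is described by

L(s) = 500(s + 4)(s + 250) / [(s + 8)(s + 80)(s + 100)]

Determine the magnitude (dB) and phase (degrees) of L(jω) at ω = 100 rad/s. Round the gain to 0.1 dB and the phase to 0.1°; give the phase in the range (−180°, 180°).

At s = jω = j100:
zero (s+4): 4 + j100 → |·| = √(4²+100²) = √10016 ≈ 100.08, ∠ = arctan(100/4) ≈ 87.71°
zero (s+250): 250 + j100 → |·| = √(250²+100²) = √72500 ≈ 269.26, ∠ = arctan(100/250) ≈ 21.80°
pole (s+8): 8 + j100 → |·| = √(8²+100²) = √10064 ≈ 100.32, ∠ = arctan(100/8) ≈ 85.43°
pole (s+80): 80 + j100 → |·| = √(80²+100²) = √16400 ≈ 128.06, ∠ = arctan(100/80) ≈ 51.34°
pole (s+100): 100 + j100 → |·| = √(100²+100²) = √20000 ≈ 141.42, ∠ = arctan(100/100) ≈ 45.00°
|L| = 500 · 26948 / 1.8168e+06 ≈ 7.4163
Gain = 20 log₁₀(7.4163) ≈ 17.40 dB
∠L = 109.51° − 181.77° = -72.26°

17.4 dB, -72.3°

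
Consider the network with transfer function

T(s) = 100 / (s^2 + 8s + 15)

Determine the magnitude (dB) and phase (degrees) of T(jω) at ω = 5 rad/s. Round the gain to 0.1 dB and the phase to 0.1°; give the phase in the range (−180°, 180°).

7.7 dB, -104.0°

Substitute s = j5:
Numerator: 100 = 100 + j0
Denominator: (j5)^2 + 8(j5) + 15 = -10 + j40
|N| = √(100² + 0²) ≈ 100, ∠N ≈ 0.00°
|D| = √(10² + 40²) ≈ 41.231, ∠D ≈ 104.04°
|T| = 100 / 41.231 ≈ 2.4254
Gain = 20 log₁₀(2.4254) ≈ 7.70 dB
∠T = 0.00° − 104.04° = -104.04°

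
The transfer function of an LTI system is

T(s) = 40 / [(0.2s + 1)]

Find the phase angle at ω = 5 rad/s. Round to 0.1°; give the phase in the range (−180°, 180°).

-45.0°

At ω = 5 rad/s:
pole (1 + j5·0.2) = 1 + j1 → |·| ≈ 1.4142, ∠ ≈ 45.00°
∠T = (0°) − (45.00°) = -45.00°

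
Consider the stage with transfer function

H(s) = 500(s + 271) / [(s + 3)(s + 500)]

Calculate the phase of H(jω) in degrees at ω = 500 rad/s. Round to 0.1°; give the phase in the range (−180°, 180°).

-73.1°

At s = jω = j500:
zero (s+271): 271 + j500 → |·| = √(271²+500²) = √323441 ≈ 568.72, ∠ = arctan(500/271) ≈ 61.54°
pole (s+3): 3 + j500 → |·| = √(3²+500²) = √250009 ≈ 500.01, ∠ = arctan(500/3) ≈ 89.66°
pole (s+500): 500 + j500 → |·| = √(500²+500²) = √500000 ≈ 707.11, ∠ = arctan(500/500) ≈ 45.00°
∠H = 61.54° − 134.66° = -73.12°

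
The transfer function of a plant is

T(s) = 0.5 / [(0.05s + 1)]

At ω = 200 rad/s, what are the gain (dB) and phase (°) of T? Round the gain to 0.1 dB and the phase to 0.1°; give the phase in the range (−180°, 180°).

-26.1 dB, -84.3°

At ω = 200 rad/s:
pole (1 + j200·0.05) = 1 + j10 → |·| ≈ 10.05, ∠ ≈ 84.29°
|T| = 0.5 · 1 / (10.05) ≈ 0.049751
Gain = 20 log₁₀(0.049751) ≈ -26.06 dB
∠T = (0°) − (84.29°) = -84.29°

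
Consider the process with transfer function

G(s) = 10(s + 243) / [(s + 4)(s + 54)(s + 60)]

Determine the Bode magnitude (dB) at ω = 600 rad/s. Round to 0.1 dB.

-90.5 dB

At s = jω = j600:
zero (s+243): 243 + j600 → |·| = √(243²+600²) = √419049 ≈ 647.34, ∠ = arctan(600/243) ≈ 67.95°
pole (s+4): 4 + j600 → |·| = √(4²+600²) = √360016 ≈ 600.01, ∠ = arctan(600/4) ≈ 89.62°
pole (s+54): 54 + j600 → |·| = √(54²+600²) = √362916 ≈ 602.43, ∠ = arctan(600/54) ≈ 84.86°
pole (s+60): 60 + j600 → |·| = √(60²+600²) = √363600 ≈ 602.99, ∠ = arctan(600/60) ≈ 84.29°
|G| = 10 · 647.34 / 2.1796e+08 ≈ 2.97e-05
Gain = 20 log₁₀(2.97e-05) ≈ -90.54 dB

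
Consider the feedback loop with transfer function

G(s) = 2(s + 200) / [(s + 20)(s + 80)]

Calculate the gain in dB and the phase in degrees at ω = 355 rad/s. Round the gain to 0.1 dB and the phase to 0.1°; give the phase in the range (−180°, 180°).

-44.0 dB, -103.5°

At s = jω = j355:
zero (s+200): 200 + j355 → |·| = √(200²+355²) = √166025 ≈ 407.46, ∠ = arctan(355/200) ≈ 60.60°
pole (s+20): 20 + j355 → |·| = √(20²+355²) = √126425 ≈ 355.56, ∠ = arctan(355/20) ≈ 86.78°
pole (s+80): 80 + j355 → |·| = √(80²+355²) = √132425 ≈ 363.9, ∠ = arctan(355/80) ≈ 77.30°
|G| = 2 · 407.46 / 1.2939e+05 ≈ 0.0062982
Gain = 20 log₁₀(0.0062982) ≈ -44.02 dB
∠G = 60.60° − 164.08° = -103.48°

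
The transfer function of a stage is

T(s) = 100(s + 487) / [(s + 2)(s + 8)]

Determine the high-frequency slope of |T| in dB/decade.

Each pole contributes −20 dB/decade at high frequency; each zero contributes +20 dB/decade.
Net: 1 zero(s) − 2 pole(s) → -20 dB/decade.

-20 dB/decade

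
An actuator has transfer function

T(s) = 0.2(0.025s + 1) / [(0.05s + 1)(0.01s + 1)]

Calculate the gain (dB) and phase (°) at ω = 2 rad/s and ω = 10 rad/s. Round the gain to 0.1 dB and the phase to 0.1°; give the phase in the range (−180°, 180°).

ω = 2: -14.0 dB, -4.0°; ω = 10: -14.7 dB, -18.2°

At ω = 2 rad/s:
zero (1 + j2·0.025) = 1 + j0.05 → |·| ≈ 1.0012, ∠ ≈ 2.86°
pole (1 + j2·0.05) = 1 + j0.1 → |·| ≈ 1.005, ∠ ≈ 5.71°
pole (1 + j2·0.01) = 1 + j0.02 → |·| ≈ 1.0002, ∠ ≈ 1.15°
|T| = 0.2 · 1.0012 / (1.005 · 1.0002) ≈ 0.1992
Gain = 20 log₁₀(0.1992) ≈ -14.01 dB
∠T = (2.86°) − (5.71° + 1.15°) = -4.00°

At ω = 10 rad/s:
zero (1 + j10·0.025) = 1 + j0.25 → |·| ≈ 1.0308, ∠ ≈ 14.04°
pole (1 + j10·0.05) = 1 + j0.5 → |·| ≈ 1.118, ∠ ≈ 26.57°
pole (1 + j10·0.01) = 1 + j0.1 → |·| ≈ 1.005, ∠ ≈ 5.71°
|T| = 0.2 · 1.0308 / (1.118 · 1.005) ≈ 0.18348
Gain = 20 log₁₀(0.18348) ≈ -14.73 dB
∠T = (14.04°) − (26.57° + 5.71°) = -18.24°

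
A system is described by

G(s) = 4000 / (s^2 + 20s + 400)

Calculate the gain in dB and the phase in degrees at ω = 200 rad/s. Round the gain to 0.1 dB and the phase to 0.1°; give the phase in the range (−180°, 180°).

At s = jω = j200:
quadratic: (j200)² + 20·j200 + 400 = -39600 + j4000 → |·| ≈ 39802, ∠ ≈ 174.23°
|G| = 4000 / 39802 ≈ 0.1005
Gain = 20 log₁₀(0.1005) ≈ -19.96 dB
∠G = 0.00° − 174.23° = -174.23°

-20.0 dB, -174.2°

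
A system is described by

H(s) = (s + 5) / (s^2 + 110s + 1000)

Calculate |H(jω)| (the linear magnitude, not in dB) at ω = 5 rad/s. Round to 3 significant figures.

Substitute s = j5:
Numerator: (j5) + 5 = 5 + j5
Denominator: (j5)^2 + 110(j5) + 1000 = 975 + j550
|N| = √(5² + 5²) ≈ 7.0711, ∠N ≈ 45.00°
|D| = √(975² + 550²) ≈ 1119.4, ∠D ≈ 29.43°
|H| = 7.0711 / 1119.4 ≈ 0.0063169

0.00632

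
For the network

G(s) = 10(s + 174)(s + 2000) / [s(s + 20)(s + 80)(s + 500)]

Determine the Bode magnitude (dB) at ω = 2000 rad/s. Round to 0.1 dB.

-109.3 dB

At s = jω = j2000:
zero (s+174): 174 + j2000 → |·| = √(174²+2000²) = √4030276 ≈ 2007.6, ∠ = arctan(2000/174) ≈ 85.03°
zero (s+2000): 2000 + j2000 → |·| = √(2000²+2000²) = √8000000 ≈ 2828.4, ∠ = arctan(2000/2000) ≈ 45.00°
pole (s+20): 20 + j2000 → |·| = √(20²+2000²) = √4000400 ≈ 2000.1, ∠ = arctan(2000/20) ≈ 89.43°
pole (s+80): 80 + j2000 → |·| = √(80²+2000²) = √4006400 ≈ 2001.6, ∠ = arctan(2000/80) ≈ 87.71°
pole (s+500): 500 + j2000 → |·| = √(500²+2000²) = √4250000 ≈ 2061.6, ∠ = arctan(2000/500) ≈ 75.96°
pole at origin: |s| = 2000, ∠ = 90.00° (in denominator)
|G| = 10 · 5.6783e+06 / 1.6507e+13 ≈ 3.4399e-06
Gain = 20 log₁₀(3.4399e-06) ≈ -109.27 dB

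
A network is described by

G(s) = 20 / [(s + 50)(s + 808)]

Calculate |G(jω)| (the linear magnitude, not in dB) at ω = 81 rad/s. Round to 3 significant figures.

At s = jω = j81:
pole (s+50): 50 + j81 → |·| = √(50²+81²) = √9061 ≈ 95.189, ∠ = arctan(81/50) ≈ 58.31°
pole (s+808): 808 + j81 → |·| = √(808²+81²) = √659425 ≈ 812.05, ∠ = arctan(81/808) ≈ 5.72°
|G| = 20 / 77298 ≈ 0.00025874

0.000259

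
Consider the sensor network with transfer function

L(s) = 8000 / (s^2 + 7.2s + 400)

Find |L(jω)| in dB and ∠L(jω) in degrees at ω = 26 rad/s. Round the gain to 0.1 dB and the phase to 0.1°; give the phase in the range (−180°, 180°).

27.6 dB, -145.9°

At s = jω = j26:
quadratic: (j26)² + 7.2·j26 + 400 = -276 + j187.2 → |·| ≈ 333.5, ∠ ≈ 145.85°
|L| = 8000 / 333.5 ≈ 23.988
Gain = 20 log₁₀(23.988) ≈ 27.60 dB
∠L = 0.00° − 145.85° = -145.85°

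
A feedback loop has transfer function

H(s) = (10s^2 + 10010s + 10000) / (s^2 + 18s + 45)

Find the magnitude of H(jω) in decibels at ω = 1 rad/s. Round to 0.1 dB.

Substitute s = j1:
Numerator: 10(j1)^2 + 10010(j1) + 10000 = 9990 + j10010
Denominator: (j1)^2 + 18(j1) + 45 = 44 + j18
|N| = √(9990² + 10010²) ≈ 14142, ∠N ≈ 45.06°
|D| = √(44² + 18²) ≈ 47.539, ∠D ≈ 22.25°
|H| = 14142 / 47.539 ≈ 297.48
Gain = 20 log₁₀(297.48) ≈ 49.47 dB

49.5 dB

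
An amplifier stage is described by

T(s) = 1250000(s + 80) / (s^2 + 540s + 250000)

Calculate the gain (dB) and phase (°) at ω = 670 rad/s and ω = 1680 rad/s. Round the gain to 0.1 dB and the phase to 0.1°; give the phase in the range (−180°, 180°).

ω = 670: 66.2 dB, -35.6°; ω = 1680: 57.7 dB, -73.3°

At s = jω = j670:
zero (s+80): 80 + j670 → |·| = √(80²+670²) = √455300 ≈ 674.76, ∠ = arctan(670/80) ≈ 83.19°
quadratic: (j670)² + 540·j670 + 250000 = -198900 + j361800 → |·| ≈ 4.1287e+05, ∠ ≈ 118.80°
|T| = 1250000 · 674.76 / 4.1287e+05 ≈ 2042.9
Gain = 20 log₁₀(2042.9) ≈ 66.20 dB
∠T = 83.19° − 118.80° = -35.61°

At s = jω = j1680:
zero (s+80): 80 + j1680 → |·| = √(80²+1680²) = √2828800 ≈ 1681.9, ∠ = arctan(1680/80) ≈ 87.27°
quadratic: (j1680)² + 540·j1680 + 250000 = -2572400 + j907200 → |·| ≈ 2.7277e+06, ∠ ≈ 160.57°
|T| = 1250000 · 1681.9 / 2.7277e+06 ≈ 770.75
Gain = 20 log₁₀(770.75) ≈ 57.74 dB
∠T = 87.27° − 160.57° = -73.30°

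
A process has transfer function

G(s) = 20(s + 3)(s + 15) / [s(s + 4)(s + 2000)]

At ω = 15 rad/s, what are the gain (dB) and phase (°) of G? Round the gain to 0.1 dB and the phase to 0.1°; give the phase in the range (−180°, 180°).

-37.1 dB, -41.8°

At s = jω = j15:
zero (s+3): 3 + j15 → |·| = √(3²+15²) = √234 ≈ 15.297, ∠ = arctan(15/3) ≈ 78.69°
zero (s+15): 15 + j15 → |·| = √(15²+15²) = √450 ≈ 21.213, ∠ = arctan(15/15) ≈ 45.00°
pole (s+4): 4 + j15 → |·| = √(4²+15²) = √241 ≈ 15.524, ∠ = arctan(15/4) ≈ 75.07°
pole (s+2000): 2000 + j15 → |·| = √(2000²+15²) = √4000225 ≈ 2000.1, ∠ = arctan(15/2000) ≈ 0.43°
pole at origin: |s| = 15, ∠ = 90.00° (in denominator)
|G| = 20 · 324.5 / 4.6574e+05 ≈ 0.013935
Gain = 20 log₁₀(0.013935) ≈ -37.12 dB
∠G = 123.69° − 165.50° = -41.81°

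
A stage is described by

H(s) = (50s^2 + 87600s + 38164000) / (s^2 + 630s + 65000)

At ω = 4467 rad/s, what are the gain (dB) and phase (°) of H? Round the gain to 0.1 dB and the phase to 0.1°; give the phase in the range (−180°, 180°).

34.3 dB, -14.1°

Substitute s = j4467:
Numerator: 50(j4467)^2 + 87600(j4467) + 38164000 = -959540450 + j391309200
Denominator: (j4467)^2 + 630(j4467) + 65000 = -19889089 + j2814210
|N| = √(959540450² + 391309200²) ≈ 1.0363e+09, ∠N ≈ 157.81°
|D| = √(19889089² + 2814210²) ≈ 2.0087e+07, ∠D ≈ 171.95°
|H| = 1.0363e+09 / 2.0087e+07 ≈ 51.591
Gain = 20 log₁₀(51.591) ≈ 34.25 dB
∠H = 157.81° − 171.95° = -14.14°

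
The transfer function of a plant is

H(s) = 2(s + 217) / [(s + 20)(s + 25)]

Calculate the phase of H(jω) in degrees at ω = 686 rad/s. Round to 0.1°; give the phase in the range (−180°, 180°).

At s = jω = j686:
zero (s+217): 217 + j686 → |·| = √(217²+686²) = √517685 ≈ 719.5, ∠ = arctan(686/217) ≈ 72.45°
pole (s+20): 20 + j686 → |·| = √(20²+686²) = √470996 ≈ 686.29, ∠ = arctan(686/20) ≈ 88.33°
pole (s+25): 25 + j686 → |·| = √(25²+686²) = √471221 ≈ 686.46, ∠ = arctan(686/25) ≈ 87.91°
∠H = 72.45° − 176.24° = -103.79°

-103.8°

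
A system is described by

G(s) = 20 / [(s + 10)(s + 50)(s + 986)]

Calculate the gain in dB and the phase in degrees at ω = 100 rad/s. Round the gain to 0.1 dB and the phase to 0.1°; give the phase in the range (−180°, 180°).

-114.9 dB, -153.5°

At s = jω = j100:
pole (s+10): 10 + j100 → |·| = √(10²+100²) = √10100 ≈ 100.5, ∠ = arctan(100/10) ≈ 84.29°
pole (s+50): 50 + j100 → |·| = √(50²+100²) = √12500 ≈ 111.8, ∠ = arctan(100/50) ≈ 63.43°
pole (s+986): 986 + j100 → |·| = √(986²+100²) = √982196 ≈ 991.06, ∠ = arctan(100/986) ≈ 5.79°
|G| = 20 / 1.1135e+07 ≈ 1.7961e-06
Gain = 20 log₁₀(1.7961e-06) ≈ -114.91 dB
∠G = 0.00° − 153.51° = -153.51°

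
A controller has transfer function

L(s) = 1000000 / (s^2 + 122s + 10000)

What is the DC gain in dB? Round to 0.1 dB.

L(0) = 1000000 / 10000 = 100
20 log₁₀(100) ≈ 40.00 dB

40.0 dB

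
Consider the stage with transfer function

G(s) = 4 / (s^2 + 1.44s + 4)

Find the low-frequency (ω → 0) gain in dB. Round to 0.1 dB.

0.0 dB

G(0) = 4 / 4 = 1
20 log₁₀(1) ≈ 0.00 dB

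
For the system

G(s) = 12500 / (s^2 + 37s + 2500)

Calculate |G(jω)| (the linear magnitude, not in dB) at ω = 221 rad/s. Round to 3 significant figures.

0.266

At s = jω = j221:
quadratic: (j221)² + 37·j221 + 2500 = -46341 + j8177 → |·| ≈ 47057, ∠ ≈ 169.99°
|G| = 12500 / 47057 ≈ 0.26564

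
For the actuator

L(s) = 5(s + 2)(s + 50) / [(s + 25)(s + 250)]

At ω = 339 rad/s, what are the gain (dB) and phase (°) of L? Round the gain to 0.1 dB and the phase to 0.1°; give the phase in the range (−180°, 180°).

12.2 dB, 31.9°

At s = jω = j339:
zero (s+2): 2 + j339 → |·| = √(2²+339²) = √114925 ≈ 339.01, ∠ = arctan(339/2) ≈ 89.66°
zero (s+50): 50 + j339 → |·| = √(50²+339²) = √117421 ≈ 342.67, ∠ = arctan(339/50) ≈ 81.61°
pole (s+25): 25 + j339 → |·| = √(25²+339²) = √115546 ≈ 339.92, ∠ = arctan(339/25) ≈ 85.78°
pole (s+250): 250 + j339 → |·| = √(250²+339²) = √177421 ≈ 421.21, ∠ = arctan(339/250) ≈ 53.59°
|L| = 5 · 1.1617e+05 / 1.4318e+05 ≈ 4.0568
Gain = 20 log₁₀(4.0568) ≈ 12.16 dB
∠L = 171.27° − 139.37° = 31.90°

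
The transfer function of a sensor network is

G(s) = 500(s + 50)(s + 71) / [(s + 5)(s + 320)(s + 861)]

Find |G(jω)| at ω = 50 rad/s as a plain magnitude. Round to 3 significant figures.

At s = jω = j50:
zero (s+50): 50 + j50 → |·| = √(50²+50²) = √5000 ≈ 70.711, ∠ = arctan(50/50) ≈ 45.00°
zero (s+71): 71 + j50 → |·| = √(71²+50²) = √7541 ≈ 86.839, ∠ = arctan(50/71) ≈ 35.15°
pole (s+5): 5 + j50 → |·| = √(5²+50²) = √2525 ≈ 50.249, ∠ = arctan(50/5) ≈ 84.29°
pole (s+320): 320 + j50 → |·| = √(320²+50²) = √104900 ≈ 323.88, ∠ = arctan(50/320) ≈ 8.88°
pole (s+861): 861 + j50 → |·| = √(861²+50²) = √743821 ≈ 862.45, ∠ = arctan(50/861) ≈ 3.32°
|G| = 500 · 6140.5 / 1.4036e+07 ≈ 0.21874

0.219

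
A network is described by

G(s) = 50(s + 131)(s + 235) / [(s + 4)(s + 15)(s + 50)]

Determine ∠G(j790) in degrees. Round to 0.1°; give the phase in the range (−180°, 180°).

At s = jω = j790:
zero (s+131): 131 + j790 → |·| = √(131²+790²) = √641261 ≈ 800.79, ∠ = arctan(790/131) ≈ 80.58°
zero (s+235): 235 + j790 → |·| = √(235²+790²) = √679325 ≈ 824.21, ∠ = arctan(790/235) ≈ 73.43°
pole (s+4): 4 + j790 → |·| = √(4²+790²) = √624116 ≈ 790.01, ∠ = arctan(790/4) ≈ 89.71°
pole (s+15): 15 + j790 → |·| = √(15²+790²) = √624325 ≈ 790.14, ∠ = arctan(790/15) ≈ 88.91°
pole (s+50): 50 + j790 → |·| = √(50²+790²) = √626600 ≈ 791.58, ∠ = arctan(790/50) ≈ 86.38°
∠G = 154.01° − 265.00° = -110.99°

-111.0°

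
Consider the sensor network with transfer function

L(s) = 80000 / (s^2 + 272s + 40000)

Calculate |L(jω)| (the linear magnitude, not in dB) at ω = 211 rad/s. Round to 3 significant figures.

1.39

At s = jω = j211:
quadratic: (j211)² + 272·j211 + 40000 = -4521 + j57392 → |·| ≈ 57570, ∠ ≈ 94.50°
|L| = 80000 / 57570 ≈ 1.3896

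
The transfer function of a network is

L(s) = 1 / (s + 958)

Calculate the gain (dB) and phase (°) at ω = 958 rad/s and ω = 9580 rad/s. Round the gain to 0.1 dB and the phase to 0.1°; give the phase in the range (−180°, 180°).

ω = 958: -62.6 dB, -45.0°; ω = 9580: -79.7 dB, -84.3°

Substitute s = j958:
Numerator: 1 = 1 + j0
Denominator: (j958) + 958 = 958 + j958
|N| = √(1² + 0²) ≈ 1, ∠N ≈ 0.00°
|D| = √(958² + 958²) ≈ 1354.8, ∠D ≈ 45.00°
|L| = 1 / 1354.8 ≈ 0.00073812
Gain = 20 log₁₀(0.00073812) ≈ -62.64 dB
∠L = 0.00° − 45.00° = -45.00°

Substitute s = j9580:
Numerator: 1 = 1 + j0
Denominator: (j9580) + 958 = 958 + j9580
|N| = √(1² + 0²) ≈ 1, ∠N ≈ 0.00°
|D| = √(958² + 9580²) ≈ 9627.8, ∠D ≈ 84.29°
|L| = 1 / 9627.8 ≈ 0.00010387
Gain = 20 log₁₀(0.00010387) ≈ -79.67 dB
∠L = 0.00° − 84.29° = -84.29°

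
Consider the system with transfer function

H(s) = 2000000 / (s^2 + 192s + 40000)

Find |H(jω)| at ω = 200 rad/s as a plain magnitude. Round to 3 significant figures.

At s = jω = j200:
quadratic: (j200)² + 192·j200 + 40000 = 0 + j38400 → |·| ≈ 38400, ∠ ≈ 90.00°
|H| = 2000000 / 38400 ≈ 52.083

52.1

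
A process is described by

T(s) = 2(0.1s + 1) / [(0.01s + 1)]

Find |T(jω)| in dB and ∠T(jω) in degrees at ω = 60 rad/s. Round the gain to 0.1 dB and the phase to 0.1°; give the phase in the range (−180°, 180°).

20.4 dB, 49.6°

At ω = 60 rad/s:
zero (1 + j60·0.1) = 1 + j6 → |·| ≈ 6.0828, ∠ ≈ 80.54°
pole (1 + j60·0.01) = 1 + j0.6 → |·| ≈ 1.1662, ∠ ≈ 30.96°
|T| = 2 · 6.0828 / (1.1662) ≈ 10.432
Gain = 20 log₁₀(10.432) ≈ 20.37 dB
∠T = (80.54°) − (30.96°) = 49.58°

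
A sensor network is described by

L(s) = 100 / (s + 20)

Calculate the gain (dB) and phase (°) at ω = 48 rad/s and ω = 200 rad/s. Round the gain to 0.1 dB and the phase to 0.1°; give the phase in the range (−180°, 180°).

At s = jω = j48:
pole (s+20): 20 + j48 → |·| = √(20²+48²) = √2704 ≈ 52, ∠ = arctan(48/20) ≈ 67.38°
|L| = 100 / 52 ≈ 1.9231
Gain = 20 log₁₀(1.9231) ≈ 5.68 dB
∠L = 0.00° − 67.38° = -67.38°

At s = jω = j200:
pole (s+20): 20 + j200 → |·| = √(20²+200²) = √40400 ≈ 201, ∠ = arctan(200/20) ≈ 84.29°
|L| = 100 / 201 ≈ 0.49751
Gain = 20 log₁₀(0.49751) ≈ -6.06 dB
∠L = 0.00° − 84.29° = -84.29°

ω = 48: 5.7 dB, -67.4°; ω = 200: -6.1 dB, -84.3°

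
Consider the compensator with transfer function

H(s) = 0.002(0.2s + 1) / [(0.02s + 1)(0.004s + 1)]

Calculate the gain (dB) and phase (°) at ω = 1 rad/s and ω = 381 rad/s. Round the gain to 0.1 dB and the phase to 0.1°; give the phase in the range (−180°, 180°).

At ω = 1 rad/s:
zero (1 + j1·0.2) = 1 + j0.2 → |·| ≈ 1.0198, ∠ ≈ 11.31°
pole (1 + j1·0.02) = 1 + j0.02 → |·| ≈ 1.0002, ∠ ≈ 1.15°
pole (1 + j1·0.004) = 1 + j0.004 → |·| ≈ 1, ∠ ≈ 0.23°
|H| = 0.002 · 1.0198 / (1.0002 · 1) ≈ 0.0020392
Gain = 20 log₁₀(0.0020392) ≈ -53.81 dB
∠H = (11.31°) − (1.15° + 0.23°) = 9.93°

At ω = 381 rad/s:
zero (1 + j381·0.2) = 1 + j76.2 → |·| ≈ 76.207, ∠ ≈ 89.25°
pole (1 + j381·0.02) = 1 + j7.62 → |·| ≈ 7.6853, ∠ ≈ 82.52°
pole (1 + j381·0.004) = 1 + j1.524 → |·| ≈ 1.8228, ∠ ≈ 56.73°
|H| = 0.002 · 76.207 / (7.6853 · 1.8228) ≈ 0.01088
Gain = 20 log₁₀(0.01088) ≈ -39.27 dB
∠H = (89.25°) − (82.52° + 56.73°) = -50.00°

ω = 1: -53.8 dB, 9.9°; ω = 381: -39.3 dB, -50.0°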